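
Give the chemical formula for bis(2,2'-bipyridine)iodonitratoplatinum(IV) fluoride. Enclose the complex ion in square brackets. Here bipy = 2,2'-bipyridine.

Ligands: 1 nitrato (NO3, -1), 1 iodo (I, -1), 2 2,2'-bipyridine (bipy, neutral). Ligand charge sum = -2.
With Pt in oxidation state +4, the complex ion is [Pt...]^2+.
Charge balance with fluoride (-1) requires 1 complex ion per 2 fluoride.

[Pt(bipy)2I(NO3)]F2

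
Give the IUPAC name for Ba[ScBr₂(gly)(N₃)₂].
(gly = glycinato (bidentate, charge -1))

barium diazidodibromo(glycinato)scandate(III)

The 1 barium counter-ion carries a total charge of +2, so each complex ion is 2−.
Ligand charges: 1×glycinato (-1 each), 2×bromo (-1 each), 2×azido (-1 each); total -5. So Sc + (-5) = 2−, giving Sc = +3.
The complex ion is anionic, so scandium takes the -ate form scandate(III).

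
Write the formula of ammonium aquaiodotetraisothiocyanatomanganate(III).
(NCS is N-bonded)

Ligands: 1 iodo (I, -1), 1 aqua (H2O, neutral), 4 isothiocyanato (NCS, -1). Ligand charge sum = -5.
Charge balance with ammonium (+1) requires 1 complex ion per 2 ammonium.

(NH4)2[Mn(H2O)I(NCS)4]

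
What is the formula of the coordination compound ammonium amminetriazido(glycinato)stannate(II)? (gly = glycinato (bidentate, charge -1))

Ligands: 3 azido (N3, -1), 1 ammine (NH3, neutral), 1 glycinato (gly, -1). Ligand charge sum = -4.
With Sn in oxidation state +2, the complex ion is [Sn...]^2−.
Charge balance with ammonium (+1) requires 1 complex ion per 2 ammonium.

(NH4)2[Sn(gly)(N3)3(NH3)]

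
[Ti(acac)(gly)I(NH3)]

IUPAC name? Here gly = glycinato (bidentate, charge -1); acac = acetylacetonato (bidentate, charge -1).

There is no counter-ion, so the complex is neutral overall.
Ligand charges: 1×iodo (-1 each), 1×glycinato (-1 each), 1×ammine (neutral), 1×acetylacetonato (-1 each); total -3. So Ti + (-3) = 0, giving Ti = +3.
Ligands are named alphabetically: acetylacetonato before ammine before glycinato before iodo.

(acetylacetonato)ammine(glycinato)iodotitanium(III)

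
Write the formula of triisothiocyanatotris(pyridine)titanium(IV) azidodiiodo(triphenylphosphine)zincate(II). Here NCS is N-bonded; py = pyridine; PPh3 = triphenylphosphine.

[Ti(NCS)3(py)3][ZnI2(N3)(PPh3)]

Cation [Ti…]: ligand charges -3, Ti(IV) ⇒ ion charge 1+.
Anion [Zn…]: ligand charges -3, Zn(II) ⇒ ion charge 1−.
One 1+ cation balances one 1− anion.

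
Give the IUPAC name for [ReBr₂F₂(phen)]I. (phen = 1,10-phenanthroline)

dibromodifluoro(1,10-phenanthroline)rhenium(V) iodide

The 1 iodide counter-ion carries a total charge of -1, so each complex ion is 1+.
Ligand charges: 2×bromo (-1 each), 1×1,10-phenanthroline (neutral), 2×fluoro (-1 each); total -4. So Re + (-4) = 1+, giving Re = +5.
Ligands are named alphabetically: bromo before fluoro before phenanthroline.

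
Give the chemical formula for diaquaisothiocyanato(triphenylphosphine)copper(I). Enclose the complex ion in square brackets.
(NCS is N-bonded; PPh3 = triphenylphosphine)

Ligands: 1 isothiocyanato (NCS, -1), 1 triphenylphosphine (PPh3, neutral), 2 aqua (H2O, neutral). Ligand charge sum = -1.
With Cu in oxidation state +1, the complex ion is [Cu...].

[Cu(H2O)2(NCS)(PPh3)]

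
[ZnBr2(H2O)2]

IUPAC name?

There is no counter-ion, so the complex is neutral overall.
Ligand charges: 2×bromo (-1 each), 2×aqua (neutral); total -2. So Zn + (-2) = 0, giving Zn = +2.
Ligands are named alphabetically: aqua before bromo.

diaquadibromozinc(II)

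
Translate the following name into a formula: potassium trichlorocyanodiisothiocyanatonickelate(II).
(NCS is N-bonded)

Ligands: 3 chloro (Cl, -1), 2 isothiocyanato (NCS, -1), 1 cyano (CN, -1). Ligand charge sum = -6.
With Ni in oxidation state +2, the complex ion is [Ni...]^4−.
Charge balance with potassium (+1) requires 1 complex ion per 4 potassium.

K4[NiCl3(CN)(NCS)2]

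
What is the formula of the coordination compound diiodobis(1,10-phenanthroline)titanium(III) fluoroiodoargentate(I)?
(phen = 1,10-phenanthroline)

Cation [Ti…]: ligand charges -2, Ti(III) ⇒ ion charge 1+.
Anion [Ag…]: ligand charges -2, Ag(I) ⇒ ion charge 1−.

[TiI2(phen)2][AgFI]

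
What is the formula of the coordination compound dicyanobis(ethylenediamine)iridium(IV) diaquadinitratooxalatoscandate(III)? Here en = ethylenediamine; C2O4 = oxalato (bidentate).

[Ir(CN)2(en)2][Sc(C2O4)(H2O)2(NO3)2]2

Cation [Ir…]: ligand charges -2, Ir(IV) ⇒ ion charge 2+.
Anion [Sc…]: ligand charges -4, Sc(III) ⇒ ion charge 1−.
One 2+ cation requires 2 of the 1− anion.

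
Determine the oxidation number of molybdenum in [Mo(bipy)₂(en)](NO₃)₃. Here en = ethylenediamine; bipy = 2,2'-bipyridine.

+3

3 nitrate outside the brackets (-1 each) → the complex ion is 3+.
Ligand charges: 1×en neutral; 2×bipy neutral; sum 0.
Mo + (0) = 3+ ⇒ Mo is +3.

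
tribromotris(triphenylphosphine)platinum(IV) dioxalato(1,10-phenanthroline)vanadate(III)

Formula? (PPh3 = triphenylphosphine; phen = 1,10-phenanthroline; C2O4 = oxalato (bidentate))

Cation [Pt…]: ligand charges -3, Pt(IV) ⇒ ion charge 1+.
Anion [V…]: ligand charges -4, V(III) ⇒ ion charge 1−.
One 1+ cation balances one 1− anion.

[PtBr3(PPh3)3][V(C2O4)2(phen)]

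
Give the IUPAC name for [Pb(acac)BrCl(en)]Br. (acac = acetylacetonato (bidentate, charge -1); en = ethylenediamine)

(acetylacetonato)bromochloro(ethylenediamine)lead(IV) bromide

The 1 bromide counter-ion carries a total charge of -1, so each complex ion is 1+.
Ligand charges: 1×bromo (-1 each), 1×chloro (-1 each), 1×acetylacetonato (-1 each), 1×ethylenediamine (neutral); total -3. So Pb + (-3) = 1+, giving Pb = +4.
Ligands are named alphabetically: acetylacetonato before bromo before chloro before ethylenediamine.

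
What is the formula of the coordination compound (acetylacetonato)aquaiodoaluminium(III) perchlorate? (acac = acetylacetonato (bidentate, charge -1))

Ligands: 1 iodo (I, -1), 1 aqua (H2O, neutral), 1 acetylacetonato (acac, -1). Ligand charge sum = -2.
With Al in oxidation state +3, the complex ion is [Al...]^1+.
Charge balance with perchlorate (-1) requires 1 complex ion per 1 perchlorate.

[Al(acac)(H2O)I]ClO4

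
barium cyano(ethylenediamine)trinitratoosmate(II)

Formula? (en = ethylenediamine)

Ba[Os(CN)(en)(NO3)3]

Ligands: 1 ethylenediamine (en, neutral), 1 cyano (CN, -1), 3 nitrato (NO3, -1). Ligand charge sum = -4.
With Os in oxidation state +2, the complex ion is [Os...]^2−.
Charge balance with barium (+2) requires 1 complex ion per 1 barium.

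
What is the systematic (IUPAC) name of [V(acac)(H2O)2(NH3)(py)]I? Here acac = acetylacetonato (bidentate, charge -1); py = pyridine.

The 1 iodide counter-ion carries a total charge of -1, so each complex ion is 1+.
Ligand charges: 2×aqua (neutral), 1×acetylacetonato (-1 each), 1×pyridine (neutral), 1×ammine (neutral); total -1. So V + (-1) = 1+, giving V = +2.
Ligands are named alphabetically: acetylacetonato before ammine before aqua before pyridine.

(acetylacetonato)amminediaqua(pyridine)vanadium(II) iodide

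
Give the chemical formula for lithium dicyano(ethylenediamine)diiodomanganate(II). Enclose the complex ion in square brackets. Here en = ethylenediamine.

Li2[Mn(CN)2(en)I2]

Ligands: 2 iodo (I, -1), 2 cyano (CN, -1), 1 ethylenediamine (en, neutral). Ligand charge sum = -4.
With Mn in oxidation state +2, the complex ion is [Mn...]^2−.
Charge balance with lithium (+1) requires 1 complex ion per 2 lithium.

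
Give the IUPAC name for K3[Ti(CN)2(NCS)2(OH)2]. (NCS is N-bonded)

The 3 potassium counter-ions carry a total charge of +3, so each complex ion is 3−.
Ligand charges: 2×isothiocyanato (-1 each), 2×cyano (-1 each), 2×hydroxo (-1 each); total -6. So Ti + (-6) = 3−, giving Ti = +3.
Ligands are named alphabetically: cyano before hydroxo before isothiocyanato.
The complex ion is anionic, so titanium takes the -ate form titanate(III).

potassium dicyanodihydroxodiisothiocyanatotitanate(III)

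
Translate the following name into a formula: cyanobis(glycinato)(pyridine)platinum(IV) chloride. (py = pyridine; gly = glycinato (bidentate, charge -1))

Ligands: 1 pyridine (py, neutral), 1 cyano (CN, -1), 2 glycinato (gly, -1). Ligand charge sum = -3.
With Pt in oxidation state +4, the complex ion is [Pt...]^1+.
Charge balance with chloride (-1) requires 1 complex ion per 1 chloride.

[Pt(CN)(gly)2(py)]Cl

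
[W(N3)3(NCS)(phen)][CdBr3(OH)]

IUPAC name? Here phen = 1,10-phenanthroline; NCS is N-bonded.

triazidoisothiocyanato(1,10-phenanthroline)tungsten(VI) tribromohydroxocadmate(II)

Both ions are complex: the cation is named first with the plain metal name, the anion second with the -ate form; each ion's ligands are alphabetised independently.
Cadmium is always +2 in its complexes; the anion's ligand charges sum to -4, so the complex anion is 2−.
A 1:1 salt means the cation carries the equal and opposite charge, 2+.
Cation: ligand charges sum to -4; for the ion to be 2+, W = +6.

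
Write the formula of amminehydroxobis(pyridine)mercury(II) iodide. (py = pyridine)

[Hg(NH3)(OH)(py)2]I

Ligands: 2 pyridine (py, neutral), 1 hydroxo (OH, -1), 1 ammine (NH3, neutral). Ligand charge sum = -1.
Charge balance with iodide (-1) requires 1 complex ion per 1 iodide.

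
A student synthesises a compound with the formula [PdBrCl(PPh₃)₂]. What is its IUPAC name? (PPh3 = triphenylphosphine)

bromochlorobis(triphenylphosphine)palladium(II)

There is no counter-ion, so the complex is neutral overall.
Ligand charges: 1×chloro (-1 each), 1×bromo (-1 each), 2×triphenylphosphine (neutral); total -2. So Pd + (-2) = 0, giving Pd = +2.
Ligands are named alphabetically: bromo before chloro before triphenylphosphine.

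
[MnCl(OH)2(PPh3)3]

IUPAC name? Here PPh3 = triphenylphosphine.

chlorodihydroxotris(triphenylphosphine)manganese(III)

There is no counter-ion, so the complex is neutral overall.
Ligand charges: 1×chloro (-1 each), 3×triphenylphosphine (neutral), 2×hydroxo (-1 each); total -3. So Mn + (-3) = 0, giving Mn = +3.
Ligands are named alphabetically: chloro before hydroxo before triphenylphosphine.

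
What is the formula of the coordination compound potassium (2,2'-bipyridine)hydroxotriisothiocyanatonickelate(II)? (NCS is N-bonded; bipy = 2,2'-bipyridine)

K2[Ni(bipy)(NCS)3(OH)]

Ligands: 3 isothiocyanato (NCS, -1), 1 2,2'-bipyridine (bipy, neutral), 1 hydroxo (OH, -1). Ligand charge sum = -4.
With Ni in oxidation state +2, the complex ion is [Ni...]^2−.
Charge balance with potassium (+1) requires 1 complex ion per 2 potassium.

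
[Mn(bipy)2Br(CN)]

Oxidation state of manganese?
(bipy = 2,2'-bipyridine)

No counter-ion: the bracketed complex is neutral.
Ligand charges: 1×Br = -1; 1×CN = -1; 2×bipy neutral; sum -2.
Mn + (-2) = 0 ⇒ Mn is +2.

+2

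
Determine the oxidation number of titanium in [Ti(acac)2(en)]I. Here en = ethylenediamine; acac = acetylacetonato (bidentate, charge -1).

1 iodide outside the brackets (-1 each) → the complex ion is 1+.
Ligand charges: 1×en neutral; 2×acac = -2; sum -2.
Ti + (-2) = 1+ ⇒ Ti is +3.

+3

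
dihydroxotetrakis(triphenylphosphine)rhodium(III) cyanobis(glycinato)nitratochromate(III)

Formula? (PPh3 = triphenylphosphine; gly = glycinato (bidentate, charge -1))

Cation [Rh…]: ligand charges -2, Rh(III) ⇒ ion charge 1+.
Anion [Cr…]: ligand charges -4, Cr(III) ⇒ ion charge 1−.
One 1+ cation balances one 1− anion.

[Rh(OH)2(PPh3)4][Cr(CN)(gly)2(NO3)]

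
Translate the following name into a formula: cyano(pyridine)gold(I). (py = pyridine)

[Au(CN)(py)]

Ligands: 1 cyano (CN, -1), 1 pyridine (py, neutral). Ligand charge sum = -1.
With Au in oxidation state +1, the complex ion is [Au...].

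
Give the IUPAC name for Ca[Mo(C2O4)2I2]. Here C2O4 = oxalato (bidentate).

The 1 calcium counter-ion carries a total charge of +2, so each complex ion is 2−.
Ligand charges: 2×oxalato (-2 each), 2×iodo (-1 each); total -6. So Mo + (-6) = 2−, giving Mo = +4.
Ligands are named alphabetically: iodo before oxalato.
The complex ion is anionic, so molybdenum takes the -ate form molybdate(IV).

calcium diiododioxalatomolybdate(IV)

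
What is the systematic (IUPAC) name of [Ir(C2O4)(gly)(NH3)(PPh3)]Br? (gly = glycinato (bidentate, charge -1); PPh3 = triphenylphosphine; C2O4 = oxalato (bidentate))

ammine(glycinato)oxalato(triphenylphosphine)iridium(IV) bromide

The 1 bromide counter-ion carries a total charge of -1, so each complex ion is 1+.
Ligand charges: 1×ammine (neutral), 1×glycinato (-1 each), 1×triphenylphosphine (neutral), 1×oxalato (-2 each); total -3. So Ir + (-3) = 1+, giving Ir = +4.
Ligands are named alphabetically: ammine before glycinato before oxalato before triphenylphosphine.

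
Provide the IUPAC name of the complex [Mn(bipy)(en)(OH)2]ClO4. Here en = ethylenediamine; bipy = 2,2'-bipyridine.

The 1 perchlorate counter-ion carries a total charge of -1, so each complex ion is 1+.
Ligand charges: 1×ethylenediamine (neutral), 1×2,2'-bipyridine (neutral), 2×hydroxo (-1 each); total -2. So Mn + (-2) = 1+, giving Mn = +3.
Ligands are named alphabetically: bipyridine before ethylenediamine before hydroxo.

(2,2'-bipyridine)(ethylenediamine)dihydroxomanganese(III) perchlorate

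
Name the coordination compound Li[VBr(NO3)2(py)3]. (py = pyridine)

The 1 lithium counter-ion carries a total charge of +1, so each complex ion is 1−.
Ligand charges: 3×pyridine (neutral), 2×nitrato (-1 each), 1×bromo (-1 each); total -3. So V + (-3) = 1−, giving V = +2.
The complex ion is anionic, so vanadium takes the -ate form vanadate(II).

lithium bromodinitratotris(pyridine)vanadate(II)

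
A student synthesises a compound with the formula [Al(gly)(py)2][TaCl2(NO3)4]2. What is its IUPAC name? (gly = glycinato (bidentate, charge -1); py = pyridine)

(glycinato)bis(pyridine)aluminium(III) dichlorotetranitratotantalate(V)

Both ions are complex: the cation is named first with the plain metal name, the anion second with the -ate form; each ion's ligands are alphabetised independently.
Aluminium is always +3 in its complexes; the cation's ligand charges sum to -1, so the complex cation is 2+.
With 2 anions per cation, each anion must be 2/2 = 1−.
Anion: ligand charges sum to -6; for the ion to be 1−, Ta = +5.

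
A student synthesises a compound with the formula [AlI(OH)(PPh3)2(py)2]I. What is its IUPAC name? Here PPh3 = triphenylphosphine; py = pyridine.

hydroxoiodobis(pyridine)bis(triphenylphosphine)aluminium(III) iodide

The 1 iodide counter-ion carries a total charge of -1, so each complex ion is 1+.
Ligand charges: 2×triphenylphosphine (neutral), 1×hydroxo (-1 each), 2×pyridine (neutral), 1×iodo (-1 each); total -2. So Al + (-2) = 1+, giving Al = +3.
Ligands are named alphabetically: hydroxo before iodo before pyridine before triphenylphosphine.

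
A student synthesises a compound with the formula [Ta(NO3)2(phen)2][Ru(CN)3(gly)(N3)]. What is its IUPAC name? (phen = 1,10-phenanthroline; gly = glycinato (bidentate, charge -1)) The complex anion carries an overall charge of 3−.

Both ions are complex: the cation is named first with the plain metal name, the anion second with the -ate form; each ion's ligands are alphabetised independently.
The complex anion is given as 3−; its ligand charges sum to -5, so Ru = +2.
A 1:1 salt means the cation carries the equal and opposite charge, 3+.
Cation: ligand charges sum to -2; for the ion to be 3+, Ta = +5.

dinitratobis(1,10-phenanthroline)tantalum(V) azidotricyano(glycinato)ruthenate(II)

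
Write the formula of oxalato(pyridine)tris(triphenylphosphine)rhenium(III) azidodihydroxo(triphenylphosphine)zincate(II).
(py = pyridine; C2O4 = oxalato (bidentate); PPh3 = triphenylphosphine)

Cation [Re…]: ligand charges -2, Re(III) ⇒ ion charge 1+.
Anion [Zn…]: ligand charges -3, Zn(II) ⇒ ion charge 1−.
One 1+ cation balances one 1− anion.

[Re(C2O4)(PPh3)3(py)][Zn(N3)(OH)2(PPh3)]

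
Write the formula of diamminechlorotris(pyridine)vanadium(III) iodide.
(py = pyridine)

[VCl(NH3)2(py)3]I2

Ligands: 3 pyridine (py, neutral), 2 ammine (NH3, neutral), 1 chloro (Cl, -1). Ligand charge sum = -1.
Charge balance with iodide (-1) requires 1 complex ion per 2 iodide.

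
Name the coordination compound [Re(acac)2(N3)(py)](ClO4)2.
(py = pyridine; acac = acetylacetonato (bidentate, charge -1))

The 2 perchlorate counter-ions carry a total charge of -2, so each complex ion is 2+.
Ligand charges: 1×pyridine (neutral), 2×acetylacetonato (-1 each), 1×azido (-1 each); total -3. So Re + (-3) = 2+, giving Re = +5.
Ligands are named alphabetically: acetylacetonato before azido before pyridine.

bis(acetylacetonato)azido(pyridine)rhenium(V) perchlorate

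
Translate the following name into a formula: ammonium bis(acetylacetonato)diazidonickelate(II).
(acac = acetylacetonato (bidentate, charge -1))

Ligands: 2 acetylacetonato (acac, -1), 2 azido (N3, -1). Ligand charge sum = -4.
With Ni in oxidation state +2, the complex ion is [Ni...]^2−.
Charge balance with ammonium (+1) requires 1 complex ion per 2 ammonium.

(NH4)2[Ni(acac)2(N3)2]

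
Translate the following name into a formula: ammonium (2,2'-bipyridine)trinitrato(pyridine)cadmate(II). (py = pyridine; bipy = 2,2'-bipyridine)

Ligands: 1 pyridine (py, neutral), 3 nitrato (NO3, -1), 1 2,2'-bipyridine (bipy, neutral). Ligand charge sum = -3.
With Cd in oxidation state +2, the complex ion is [Cd...]^1−.
Charge balance with ammonium (+1) requires 1 complex ion per 1 ammonium.

NH4[Cd(bipy)(NO3)3(py)]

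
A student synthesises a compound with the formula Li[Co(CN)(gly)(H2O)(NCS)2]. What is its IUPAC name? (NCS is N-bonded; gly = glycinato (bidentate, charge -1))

The 1 lithium counter-ion carries a total charge of +1, so each complex ion is 1−.
Ligand charges: 2×isothiocyanato (-1 each), 1×cyano (-1 each), 1×glycinato (-1 each), 1×aqua (neutral); total -4. So Co + (-4) = 1−, giving Co = +3.
Ligands are named alphabetically: aqua before cyano before glycinato before isothiocyanato.
The complex ion is anionic, so cobalt takes the -ate form cobaltate(III).

lithium aquacyano(glycinato)diisothiocyanatocobaltate(III)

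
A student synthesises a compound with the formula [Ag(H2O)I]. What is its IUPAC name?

aquaiodosilver(I)

There is no counter-ion, so the complex is neutral overall.
Ligand charges: 1×iodo (-1 each), 1×aqua (neutral); total -1. So Ag + (-1) = 0, giving Ag = +1.
Ligands are named alphabetically: aqua before iodo.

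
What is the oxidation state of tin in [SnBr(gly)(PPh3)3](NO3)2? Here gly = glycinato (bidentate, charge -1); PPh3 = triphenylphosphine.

2 nitrate outside the brackets (-1 each) → the complex ion is 2+.
Ligand charges: 1×gly = -1; 3×PPh3 neutral; 1×Br = -1; sum -2.
Sn + (-2) = 2+ ⇒ Sn is +4.

+4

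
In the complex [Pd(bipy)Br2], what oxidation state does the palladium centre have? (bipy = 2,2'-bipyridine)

No counter-ion: the bracketed complex is neutral.
Ligand charges: 1×bipy neutral; 2×Br = -2; sum -2.
Pd + (-2) = 0 ⇒ Pd is +2.

+2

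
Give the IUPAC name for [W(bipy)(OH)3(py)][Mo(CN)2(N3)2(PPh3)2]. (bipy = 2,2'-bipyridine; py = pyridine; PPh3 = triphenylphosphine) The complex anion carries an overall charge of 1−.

Both ions are complex: the cation is named first with the plain metal name, the anion second with the -ate form; each ion's ligands are alphabetised independently.
The complex anion is given as 1−; its ligand charges sum to -4, so Mo = +3.
A 1:1 salt means the cation carries the equal and opposite charge, 1+.
Cation: ligand charges sum to -3; for the ion to be 1+, W = +4.

(2,2'-bipyridine)trihydroxo(pyridine)tungsten(IV) diazidodicyanobis(triphenylphosphine)molybdate(III)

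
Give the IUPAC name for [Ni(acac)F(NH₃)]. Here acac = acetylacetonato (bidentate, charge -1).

There is no counter-ion, so the complex is neutral overall.
Ligand charges: 1×fluoro (-1 each), 1×ammine (neutral), 1×acetylacetonato (-1 each); total -2. So Ni + (-2) = 0, giving Ni = +2.
Ligands are named alphabetically: acetylacetonato before ammine before fluoro.

(acetylacetonato)amminefluoronickel(II)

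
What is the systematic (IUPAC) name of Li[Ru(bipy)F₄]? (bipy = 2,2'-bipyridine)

lithium (2,2'-bipyridine)tetrafluororuthenate(III)

The 1 lithium counter-ion carries a total charge of +1, so each complex ion is 1−.
Ligand charges: 4×fluoro (-1 each), 1×2,2'-bipyridine (neutral); total -4. So Ru + (-4) = 1−, giving Ru = +3.
Ligands are named alphabetically: bipyridine before fluoro.
The complex ion is anionic, so ruthenium takes the -ate form ruthenate(III).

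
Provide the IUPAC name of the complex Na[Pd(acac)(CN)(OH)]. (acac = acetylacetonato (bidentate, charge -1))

The 1 sodium counter-ion carries a total charge of +1, so each complex ion is 1−.
Ligand charges: 1×acetylacetonato (-1 each), 1×cyano (-1 each), 1×hydroxo (-1 each); total -3. So Pd + (-3) = 1−, giving Pd = +2.
The complex ion is anionic, so palladium takes the -ate form palladate(II).

sodium (acetylacetonato)cyanohydroxopalladate(II)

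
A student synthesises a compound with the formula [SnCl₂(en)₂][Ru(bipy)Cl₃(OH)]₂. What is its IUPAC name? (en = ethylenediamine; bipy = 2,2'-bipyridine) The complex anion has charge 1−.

dichlorobis(ethylenediamine)tin(IV) (2,2'-bipyridine)trichlorohydroxoruthenate(III)

The complex anion is given as 1−; its ligand charges sum to -4, so Ru = +3.
With 2 anions per cation, the cation must be 2×1 = 2+.
Cation: ligand charges sum to -2; for the ion to be 2+, Sn = +4.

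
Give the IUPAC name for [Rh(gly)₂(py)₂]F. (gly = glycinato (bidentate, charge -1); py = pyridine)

The 1 fluoride counter-ion carries a total charge of -1, so each complex ion is 1+.
Ligand charges: 2×glycinato (-1 each), 2×pyridine (neutral); total -2. So Rh + (-2) = 1+, giving Rh = +3.
Ligands are named alphabetically: glycinato before pyridine.

bis(glycinato)bis(pyridine)rhodium(III) fluoride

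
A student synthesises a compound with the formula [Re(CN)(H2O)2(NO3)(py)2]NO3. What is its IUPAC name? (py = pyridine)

The 1 nitrate counter-ion carries a total charge of -1, so each complex ion is 1+.
Ligand charges: 1×nitrato (-1 each), 1×cyano (-1 each), 2×aqua (neutral), 2×pyridine (neutral); total -2. So Re + (-2) = 1+, giving Re = +3.
Ligands are named alphabetically: aqua before cyano before nitrato before pyridine.

diaquacyanonitratobis(pyridine)rhenium(III) nitrate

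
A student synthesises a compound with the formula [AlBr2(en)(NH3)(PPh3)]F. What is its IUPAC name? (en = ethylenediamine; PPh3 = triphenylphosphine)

The 1 fluoride counter-ion carries a total charge of -1, so each complex ion is 1+.
Ligand charges: 1×ethylenediamine (neutral), 1×triphenylphosphine (neutral), 1×ammine (neutral), 2×bromo (-1 each); total -2. So Al + (-2) = 1+, giving Al = +3.
Ligands are named alphabetically: ammine before bromo before ethylenediamine before triphenylphosphine.

amminedibromo(ethylenediamine)(triphenylphosphine)aluminium(III) fluoride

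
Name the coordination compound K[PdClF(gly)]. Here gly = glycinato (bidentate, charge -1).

potassium chlorofluoro(glycinato)palladate(II)

The 1 potassium counter-ion carries a total charge of +1, so each complex ion is 1−.
Ligand charges: 1×fluoro (-1 each), 1×chloro (-1 each), 1×glycinato (-1 each); total -3. So Pd + (-3) = 1−, giving Pd = +2.
The complex ion is anionic, so palladium takes the -ate form palladate(II).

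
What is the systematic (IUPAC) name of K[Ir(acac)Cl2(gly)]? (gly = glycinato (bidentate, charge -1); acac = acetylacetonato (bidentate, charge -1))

The 1 potassium counter-ion carries a total charge of +1, so each complex ion is 1−.
Ligand charges: 1×glycinato (-1 each), 1×acetylacetonato (-1 each), 2×chloro (-1 each); total -4. So Ir + (-4) = 1−, giving Ir = +3.
The complex ion is anionic, so iridium takes the -ate form iridate(III).

potassium (acetylacetonato)dichloro(glycinato)iridate(III)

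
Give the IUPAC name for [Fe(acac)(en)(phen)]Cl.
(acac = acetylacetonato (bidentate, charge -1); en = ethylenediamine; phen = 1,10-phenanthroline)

The 1 chloride counter-ion carries a total charge of -1, so each complex ion is 1+.
Ligand charges: 1×acetylacetonato (-1 each), 1×ethylenediamine (neutral), 1×1,10-phenanthroline (neutral); total -1. So Fe + (-1) = 1+, giving Fe = +2.
Ligands are named alphabetically: acetylacetonato before ethylenediamine before phenanthroline.

(acetylacetonato)(ethylenediamine)(1,10-phenanthroline)iron(II) chloride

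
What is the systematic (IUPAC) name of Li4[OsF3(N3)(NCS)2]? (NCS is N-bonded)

lithium azidotrifluorodiisothiocyanatoosmate(II)

The 4 lithium counter-ions carry a total charge of +4, so each complex ion is 4−.
Ligand charges: 3×fluoro (-1 each), 2×isothiocyanato (-1 each), 1×azido (-1 each); total -6. So Os + (-6) = 4−, giving Os = +2.
Ligands are named alphabetically: azido before fluoro before isothiocyanato.
The complex ion is anionic, so osmium takes the -ate form osmate(II).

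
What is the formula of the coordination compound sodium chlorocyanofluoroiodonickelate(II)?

Ligands: 1 chloro (Cl, -1), 1 iodo (I, -1), 1 fluoro (F, -1), 1 cyano (CN, -1). Ligand charge sum = -4.
With Ni in oxidation state +2, the complex ion is [Ni...]^2−.
Charge balance with sodium (+1) requires 1 complex ion per 2 sodium.

Na2[NiCl(CN)FI]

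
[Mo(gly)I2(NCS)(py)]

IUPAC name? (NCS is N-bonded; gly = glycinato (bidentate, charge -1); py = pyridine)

(glycinato)diiodoisothiocyanato(pyridine)molybdenum(IV)

There is no counter-ion, so the complex is neutral overall.
Ligand charges: 1×isothiocyanato (-1 each), 2×iodo (-1 each), 1×glycinato (-1 each), 1×pyridine (neutral); total -4. So Mo + (-4) = 0, giving Mo = +4.
Ligands are named alphabetically: glycinato before iodo before isothiocyanato before pyridine.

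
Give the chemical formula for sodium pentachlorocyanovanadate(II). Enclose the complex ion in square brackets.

Na4[VCl5(CN)]

Ligands: 1 cyano (CN, -1), 5 chloro (Cl, -1). Ligand charge sum = -6.
With V in oxidation state +2, the complex ion is [V...]^4−.
Charge balance with sodium (+1) requires 1 complex ion per 4 sodium.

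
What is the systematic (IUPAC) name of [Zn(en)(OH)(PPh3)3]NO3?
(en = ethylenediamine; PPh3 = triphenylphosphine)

The 1 nitrate counter-ion carries a total charge of -1, so each complex ion is 1+.
Ligand charges: 1×ethylenediamine (neutral), 1×hydroxo (-1 each), 3×triphenylphosphine (neutral); total -1. So Zn + (-1) = 1+, giving Zn = +2.
Ligands are named alphabetically: ethylenediamine before hydroxo before triphenylphosphine.

(ethylenediamine)hydroxotris(triphenylphosphine)zinc(II) nitrate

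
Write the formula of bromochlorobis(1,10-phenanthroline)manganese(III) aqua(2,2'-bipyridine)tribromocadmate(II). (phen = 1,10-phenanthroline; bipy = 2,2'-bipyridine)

Cation [Mn…]: ligand charges -2, Mn(III) ⇒ ion charge 1+.
Anion [Cd…]: ligand charges -3, Cd(II) ⇒ ion charge 1−.
One 1+ cation balances one 1− anion.

[MnBrCl(phen)2][Cd(bipy)Br3(H2O)]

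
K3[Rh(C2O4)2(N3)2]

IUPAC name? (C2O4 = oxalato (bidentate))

potassium diazidodioxalatorhodate(III)

The 3 potassium counter-ions carry a total charge of +3, so each complex ion is 3−.
Ligand charges: 2×azido (-1 each), 2×oxalato (-2 each); total -6. So Rh + (-6) = 3−, giving Rh = +3.
The complex ion is anionic, so rhodium takes the -ate form rhodate(III).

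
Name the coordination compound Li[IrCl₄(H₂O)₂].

The 1 lithium counter-ion carries a total charge of +1, so each complex ion is 1−.
Ligand charges: 2×aqua (neutral), 4×chloro (-1 each); total -4. So Ir + (-4) = 1−, giving Ir = +3.
Ligands are named alphabetically: aqua before chloro.
The complex ion is anionic, so iridium takes the -ate form iridate(III).

lithium diaquatetrachloroiridate(III)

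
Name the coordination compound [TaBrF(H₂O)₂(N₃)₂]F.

diaquadiazidobromofluorotantalum(V) fluoride

The 1 fluoride counter-ion carries a total charge of -1, so each complex ion is 1+.
Ligand charges: 2×azido (-1 each), 1×fluoro (-1 each), 1×bromo (-1 each), 2×aqua (neutral); total -4. So Ta + (-4) = 1+, giving Ta = +5.
Ligands are named alphabetically: aqua before azido before bromo before fluoro.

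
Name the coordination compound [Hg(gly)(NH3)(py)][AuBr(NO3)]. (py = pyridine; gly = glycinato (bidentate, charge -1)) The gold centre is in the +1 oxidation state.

Both ions are complex: the cation is named first with the plain metal name, the anion second with the -ate form; each ion's ligands are alphabetised independently.
Au is given as +1; the anion's ligand charges sum to -2, so the complex anion is 1−.
A 1:1 salt means the cation carries the equal and opposite charge, 1+.
Cation: ligand charges sum to -1; for the ion to be 1+, Hg = +2.

ammine(glycinato)(pyridine)mercury(II) bromonitratoaurate(I)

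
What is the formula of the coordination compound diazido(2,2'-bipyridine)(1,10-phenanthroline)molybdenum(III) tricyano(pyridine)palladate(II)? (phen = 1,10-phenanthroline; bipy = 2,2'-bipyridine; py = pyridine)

Cation [Mo…]: ligand charges -2, Mo(III) ⇒ ion charge 1+.
Anion [Pd…]: ligand charges -3, Pd(II) ⇒ ion charge 1−.
One 1+ cation balances one 1− anion.

[Mo(bipy)(N3)2(phen)][Pd(CN)3(py)]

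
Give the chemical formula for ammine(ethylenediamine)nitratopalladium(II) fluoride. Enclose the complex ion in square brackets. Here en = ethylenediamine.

Ligands: 1 nitrato (NO3, -1), 1 ethylenediamine (en, neutral), 1 ammine (NH3, neutral). Ligand charge sum = -1.
With Pd in oxidation state +2, the complex ion is [Pd...]^1+.
Charge balance with fluoride (-1) requires 1 complex ion per 1 fluoride.

[Pd(en)(NH3)(NO3)]F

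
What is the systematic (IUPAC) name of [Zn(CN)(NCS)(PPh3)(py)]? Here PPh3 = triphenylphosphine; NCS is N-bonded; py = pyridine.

cyanoisothiocyanato(pyridine)(triphenylphosphine)zinc(II)

There is no counter-ion, so the complex is neutral overall.
Ligand charges: 1×triphenylphosphine (neutral), 1×cyano (-1 each), 1×isothiocyanato (-1 each), 1×pyridine (neutral); total -2. So Zn + (-2) = 0, giving Zn = +2.
Ligands are named alphabetically: cyano before isothiocyanato before pyridine before triphenylphosphine.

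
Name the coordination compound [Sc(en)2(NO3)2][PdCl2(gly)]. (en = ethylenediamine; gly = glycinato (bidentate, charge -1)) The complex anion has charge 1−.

The complex anion is given as 1−; its ligand charges sum to -3, so Pd = +2.
A 1:1 salt means the cation carries the equal and opposite charge, 1+.
Cation: ligand charges sum to -2; for the ion to be 1+, Sc = +3.

bis(ethylenediamine)dinitratoscandium(III) dichloro(glycinato)palladate(II)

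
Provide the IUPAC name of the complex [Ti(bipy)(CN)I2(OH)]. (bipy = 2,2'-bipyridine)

There is no counter-ion, so the complex is neutral overall.
Ligand charges: 1×cyano (-1 each), 2×iodo (-1 each), 1×hydroxo (-1 each), 1×2,2'-bipyridine (neutral); total -4. So Ti + (-4) = 0, giving Ti = +4.
Ligands are named alphabetically: bipyridine before cyano before hydroxo before iodo.

(2,2'-bipyridine)cyanohydroxodiiodotitanium(IV)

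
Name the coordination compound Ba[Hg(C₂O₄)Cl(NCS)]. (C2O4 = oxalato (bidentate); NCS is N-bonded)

The 1 barium counter-ion carries a total charge of +2, so each complex ion is 2−.
Ligand charges: 1×oxalato (-2 each), 1×chloro (-1 each), 1×isothiocyanato (-1 each); total -4. So Hg + (-4) = 2−, giving Hg = +2.
Ligands are named alphabetically: chloro before isothiocyanato before oxalato.
The complex ion is anionic, so mercury takes the -ate form mercurate(II).

barium chloroisothiocyanatooxalatomercurate(II)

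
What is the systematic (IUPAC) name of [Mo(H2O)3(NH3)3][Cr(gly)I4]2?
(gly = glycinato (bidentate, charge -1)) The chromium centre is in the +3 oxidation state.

Cr is given as +3; the anion's ligand charges sum to -5, so the complex anion is 2−.
With 2 anions per cation, the cation must be 2×2 = 4+.
Cation: ligand charges sum to 0; for the ion to be 4+, Mo = +4.

triamminetriaquamolybdenum(IV) (glycinato)tetraiodochromate(III)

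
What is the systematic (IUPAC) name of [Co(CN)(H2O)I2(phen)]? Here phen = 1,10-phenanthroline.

There is no counter-ion, so the complex is neutral overall.
Ligand charges: 1×cyano (-1 each), 1×aqua (neutral), 2×iodo (-1 each), 1×1,10-phenanthroline (neutral); total -3. So Co + (-3) = 0, giving Co = +3.
Ligands are named alphabetically: aqua before cyano before iodo before phenanthroline.

aquacyanodiiodo(1,10-phenanthroline)cobalt(III)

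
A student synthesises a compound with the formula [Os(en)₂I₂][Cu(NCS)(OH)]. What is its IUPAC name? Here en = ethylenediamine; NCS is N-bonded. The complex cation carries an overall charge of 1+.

bis(ethylenediamine)diiodoosmium(III) hydroxoisothiocyanatocuprate(I)

Both ions are complex: the cation is named first with the plain metal name, the anion second with the -ate form; each ion's ligands are alphabetised independently.
The complex cation is given as 1+; its ligand charges sum to -2, so Os = +3.
A 1:1 salt means the anion carries the equal and opposite charge, 1−.
Anion: ligand charges sum to -2; for the ion to be 1−, Cu = +1.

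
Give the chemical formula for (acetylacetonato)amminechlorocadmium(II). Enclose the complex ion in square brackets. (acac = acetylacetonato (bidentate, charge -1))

[Cd(acac)Cl(NH3)]

Ligands: 1 acetylacetonato (acac, -1), 1 ammine (NH3, neutral), 1 chloro (Cl, -1). Ligand charge sum = -2.
With Cd in oxidation state +2, the complex ion is [Cd...].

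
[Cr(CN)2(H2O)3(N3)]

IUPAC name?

triaquaazidodicyanochromium(III)

There is no counter-ion, so the complex is neutral overall.
Ligand charges: 2×cyano (-1 each), 3×aqua (neutral), 1×azido (-1 each); total -3. So Cr + (-3) = 0, giving Cr = +3.
Ligands are named alphabetically: aqua before azido before cyano.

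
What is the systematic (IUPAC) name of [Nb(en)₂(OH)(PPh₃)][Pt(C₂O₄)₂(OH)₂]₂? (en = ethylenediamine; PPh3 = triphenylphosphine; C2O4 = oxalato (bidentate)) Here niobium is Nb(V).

bis(ethylenediamine)hydroxo(triphenylphosphine)niobium(V) dihydroxodioxalatoplatinate(IV)

Both ions are complex: the cation is named first with the plain metal name, the anion second with the -ate form; each ion's ligands are alphabetised independently.
Nb is given as +5; the cation's ligand charges sum to -1, so the complex cation is 4+.
With 2 anions per cation, each anion must be 4/2 = 2−.
Anion: ligand charges sum to -6; for the ion to be 2−, Pt = +4.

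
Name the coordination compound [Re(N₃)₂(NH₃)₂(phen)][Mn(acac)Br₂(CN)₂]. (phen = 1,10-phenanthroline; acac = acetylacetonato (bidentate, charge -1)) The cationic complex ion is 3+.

diamminediazido(1,10-phenanthroline)rhenium(V) (acetylacetonato)dibromodicyanomanganate(II)

The complex cation is given as 3+; its ligand charges sum to -2, so Re = +5.
A 1:1 salt means the anion carries the equal and opposite charge, 3−.
Anion: ligand charges sum to -5; for the ion to be 3−, Mn = +2.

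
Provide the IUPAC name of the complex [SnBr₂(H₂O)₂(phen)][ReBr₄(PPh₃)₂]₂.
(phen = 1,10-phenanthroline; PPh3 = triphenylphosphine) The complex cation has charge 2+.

The complex cation is given as 2+; its ligand charges sum to -2, so Sn = +4.
With 2 anions per cation, each anion must be 2/2 = 1−.
Anion: ligand charges sum to -4; for the ion to be 1−, Re = +3.

diaquadibromo(1,10-phenanthroline)tin(IV) tetrabromobis(triphenylphosphine)rhenate(III)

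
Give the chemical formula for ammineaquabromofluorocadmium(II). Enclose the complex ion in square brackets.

[CdBrF(H2O)(NH3)]

Ligands: 1 bromo (Br, -1), 1 aqua (H2O, neutral), 1 fluoro (F, -1), 1 ammine (NH3, neutral). Ligand charge sum = -2.
With Cd in oxidation state +2, the complex ion is [Cd...].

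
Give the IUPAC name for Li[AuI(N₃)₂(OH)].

The 1 lithium counter-ion carries a total charge of +1, so each complex ion is 1−.
Ligand charges: 2×azido (-1 each), 1×iodo (-1 each), 1×hydroxo (-1 each); total -4. So Au + (-4) = 1−, giving Au = +3.
Ligands are named alphabetically: azido before hydroxo before iodo.
The complex ion is anionic, so gold takes the -ate form aurate(III).

lithium diazidohydroxoiodoaurate(III)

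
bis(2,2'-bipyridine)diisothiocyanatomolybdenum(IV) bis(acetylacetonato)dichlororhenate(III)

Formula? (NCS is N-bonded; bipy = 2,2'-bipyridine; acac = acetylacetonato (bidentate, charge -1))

[Mo(bipy)2(NCS)2][Re(acac)2Cl2]2

Cation [Mo…]: ligand charges -2, Mo(IV) ⇒ ion charge 2+.
Anion [Re…]: ligand charges -4, Re(III) ⇒ ion charge 1−.
One 2+ cation requires 2 of the 1− anion.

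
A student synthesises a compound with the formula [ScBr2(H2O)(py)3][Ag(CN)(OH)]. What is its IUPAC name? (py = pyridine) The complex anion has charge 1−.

aquadibromotris(pyridine)scandium(III) cyanohydroxoargentate(I)

Both ions are complex: the cation is named first with the plain metal name, the anion second with the -ate form; each ion's ligands are alphabetised independently.
The complex anion is given as 1−; its ligand charges sum to -2, so Ag = +1.
A 1:1 salt means the cation carries the equal and opposite charge, 1+.
Cation: ligand charges sum to -2; for the ion to be 1+, Sc = +3.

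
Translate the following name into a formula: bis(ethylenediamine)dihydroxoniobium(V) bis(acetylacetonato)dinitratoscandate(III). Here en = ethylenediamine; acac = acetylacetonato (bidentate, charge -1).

Cation [Nb…]: ligand charges -2, Nb(V) ⇒ ion charge 3+.
Anion [Sc…]: ligand charges -4, Sc(III) ⇒ ion charge 1−.
One 3+ cation requires 3 of the 1− anion.

[Nb(en)2(OH)2][Sc(acac)2(NO3)2]3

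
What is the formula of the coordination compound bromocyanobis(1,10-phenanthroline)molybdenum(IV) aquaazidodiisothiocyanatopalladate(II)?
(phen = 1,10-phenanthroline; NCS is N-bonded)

Cation [Mo…]: ligand charges -2, Mo(IV) ⇒ ion charge 2+.
Anion [Pd…]: ligand charges -3, Pd(II) ⇒ ion charge 1−.

[MoBr(CN)(phen)2][Pd(H2O)(N3)(NCS)2]2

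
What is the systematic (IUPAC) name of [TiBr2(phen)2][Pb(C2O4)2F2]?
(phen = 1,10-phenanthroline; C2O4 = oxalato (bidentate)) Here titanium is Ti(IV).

Both ions are complex: the cation is named first with the plain metal name, the anion second with the -ate form; each ion's ligands are alphabetised independently.
Ti is given as +4; the cation's ligand charges sum to -2, so the complex cation is 2+.
A 1:1 salt means the anion carries the equal and opposite charge, 2−.
Anion: ligand charges sum to -6; for the ion to be 2−, Pb = +4.

dibromobis(1,10-phenanthroline)titanium(IV) difluorodioxalatoplumbate(IV)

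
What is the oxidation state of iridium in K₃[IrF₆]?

3 potassium outside the brackets (+1 each) → the complex ion is 3−.
Ligand charges: 6×F = -6; sum -6.
Ir + (-6) = 3− ⇒ Ir is +3.

+3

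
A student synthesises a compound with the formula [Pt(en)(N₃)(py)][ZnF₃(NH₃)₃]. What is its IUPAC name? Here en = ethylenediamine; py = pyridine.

Zinc is always +2 in its complexes; the anion's ligand charges sum to -3, so the complex anion is 1−.
A 1:1 salt means the cation carries the equal and opposite charge, 1+.
Cation: ligand charges sum to -1; for the ion to be 1+, Pt = +2.

azido(ethylenediamine)(pyridine)platinum(II) triamminetrifluorozincate(II)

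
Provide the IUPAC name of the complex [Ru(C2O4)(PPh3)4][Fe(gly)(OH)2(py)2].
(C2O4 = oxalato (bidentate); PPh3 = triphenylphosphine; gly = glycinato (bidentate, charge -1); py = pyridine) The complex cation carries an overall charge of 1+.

oxalatotetrakis(triphenylphosphine)ruthenium(III) (glycinato)dihydroxobis(pyridine)ferrate(II)

Both ions are complex: the cation is named first with the plain metal name, the anion second with the -ate form; each ion's ligands are alphabetised independently.
The complex cation is given as 1+; its ligand charges sum to -2, so Ru = +3.
A 1:1 salt means the anion carries the equal and opposite charge, 1−.
Anion: ligand charges sum to -3; for the ion to be 1−, Fe = +2.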